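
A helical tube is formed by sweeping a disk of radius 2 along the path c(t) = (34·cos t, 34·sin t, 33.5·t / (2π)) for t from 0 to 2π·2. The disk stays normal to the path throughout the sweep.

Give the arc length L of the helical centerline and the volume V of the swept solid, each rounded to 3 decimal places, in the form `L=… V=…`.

2πR = 2π·34 = 213.628300
per-turn = √(213.628300² + 33.5²) = √(45637.0508 + 1122.25) = √46759.3008 = 216.238990
L = 2 × 216.238990 = 432.477980
V = π·2² × L = 12.566371 × 432.477980 = 5434.678577

L=432.478 V=5434.679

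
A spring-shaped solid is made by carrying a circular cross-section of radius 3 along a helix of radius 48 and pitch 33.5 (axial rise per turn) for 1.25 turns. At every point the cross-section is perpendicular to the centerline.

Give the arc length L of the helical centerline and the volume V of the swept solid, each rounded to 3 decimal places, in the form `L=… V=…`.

2πR = 2π·48 = 301.592895
per-turn = √(301.592895² + 33.5²) = √(90958.2742 + 1122.25) = √92080.5242 = 303.447729
L = 1.25 × 303.447729 = 379.309661
V = π·3² × L = 28.274334 × 379.309661 = 10724.728003

L=379.310 V=10724.728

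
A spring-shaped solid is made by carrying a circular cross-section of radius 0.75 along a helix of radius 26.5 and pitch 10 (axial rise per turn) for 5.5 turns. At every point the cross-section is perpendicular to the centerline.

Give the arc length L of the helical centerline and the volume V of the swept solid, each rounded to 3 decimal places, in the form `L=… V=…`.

L=917.424 V=1621.223

2πR = 2π·26.5 = 166.504411
per-turn = √(166.504411² + 10²) = √(27723.7188 + 100) = √27823.7188 = 166.804433
L = 5.5 × 166.804433 = 917.424380
V = π·0.75² × L = 1.767146 × 917.424380 = 1621.222702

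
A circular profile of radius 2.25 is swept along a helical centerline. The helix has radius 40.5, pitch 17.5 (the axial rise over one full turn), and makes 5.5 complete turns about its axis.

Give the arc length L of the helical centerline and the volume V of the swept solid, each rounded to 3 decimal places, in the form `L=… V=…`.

L=1402.885 V=22311.925

2πR = 2π·40.5 = 254.469005
per-turn = √(254.469005² + 17.5²) = √(64754.4745 + 306.25) = √65060.7245 = 255.070038
L = 5.5 × 255.070038 = 1402.885211
V = π·2.25² × L = 15.904313 × 1402.885211 = 22311.925231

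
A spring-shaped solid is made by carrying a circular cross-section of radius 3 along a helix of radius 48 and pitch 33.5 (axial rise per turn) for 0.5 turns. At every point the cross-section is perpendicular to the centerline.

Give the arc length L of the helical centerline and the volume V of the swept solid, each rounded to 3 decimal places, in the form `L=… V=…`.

2πR = 2π·48 = 301.592895
per-turn = √(301.592895² + 33.5²) = √(90958.2742 + 1122.25) = √92080.5242 = 303.447729
L = 0.5 × 303.447729 = 151.723864
V = π·3² × L = 28.274334 × 151.723864 = 4289.891201

L=151.724 V=4289.891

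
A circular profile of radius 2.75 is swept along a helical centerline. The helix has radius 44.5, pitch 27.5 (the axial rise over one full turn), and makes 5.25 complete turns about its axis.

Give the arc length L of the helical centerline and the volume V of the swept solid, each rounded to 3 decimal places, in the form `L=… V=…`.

2πR = 2π·44.5 = 279.601746
per-turn = √(279.601746² + 27.5²) = √(78177.1365 + 756.25) = √78933.3865 = 280.950861
L = 5.25 × 280.950861 = 1474.992022
V = π·2.75² × L = 23.758294 × 1474.992022 = 35043.294754

L=1474.992 V=35043.295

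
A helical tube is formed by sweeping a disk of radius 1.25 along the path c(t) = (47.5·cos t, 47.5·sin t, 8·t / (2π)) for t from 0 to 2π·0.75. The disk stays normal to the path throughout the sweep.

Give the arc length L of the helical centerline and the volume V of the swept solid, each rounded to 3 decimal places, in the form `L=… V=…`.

2πR = 2π·47.5 = 298.451302
per-turn = √(298.451302² + 8²) = √(89073.1797 + 64) = √89137.1797 = 298.558503
L = 0.75 × 298.558503 = 223.918877
V = π·1.25² × L = 4.908739 × 223.918877 = 1099.159218

L=223.919 V=1099.159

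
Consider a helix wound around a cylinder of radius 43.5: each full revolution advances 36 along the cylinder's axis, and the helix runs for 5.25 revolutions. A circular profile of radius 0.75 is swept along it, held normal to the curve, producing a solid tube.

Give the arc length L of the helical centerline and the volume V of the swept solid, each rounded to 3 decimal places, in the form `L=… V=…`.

L=1447.316 V=2557.618

2πR = 2π·43.5 = 273.318561
per-turn = √(273.318561² + 36²) = √(74703.0357 + 1296) = √75999.0357 = 275.679226
L = 5.25 × 275.679226 = 1447.315937
V = π·0.75² × L = 1.767146 × 1447.315937 = 2557.618377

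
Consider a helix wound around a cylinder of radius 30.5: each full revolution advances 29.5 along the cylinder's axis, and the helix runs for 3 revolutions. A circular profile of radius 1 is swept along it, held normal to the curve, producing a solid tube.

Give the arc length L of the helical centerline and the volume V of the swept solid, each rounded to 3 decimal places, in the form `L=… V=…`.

L=581.683 V=1827.412

2πR = 2π·30.5 = 191.637152
per-turn = √(191.637152² + 29.5²) = √(36724.7980 + 870.25) = √37595.0480 = 193.894425
L = 3 × 193.894425 = 581.683274
V = π·1² × L = 3.141593 × 581.683274 = 1827.411902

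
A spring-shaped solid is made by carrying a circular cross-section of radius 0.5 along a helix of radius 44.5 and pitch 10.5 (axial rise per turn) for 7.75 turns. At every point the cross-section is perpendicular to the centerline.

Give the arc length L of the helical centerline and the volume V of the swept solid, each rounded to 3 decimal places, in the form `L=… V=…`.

2πR = 2π·44.5 = 279.601746
per-turn = √(279.601746² + 10.5²) = √(78177.1365 + 110.25) = √78287.3865 = 279.798832
L = 7.75 × 279.798832 = 2168.440949
V = π·0.5² × L = 0.785398 × 2168.440949 = 1703.089539

L=2168.441 V=1703.090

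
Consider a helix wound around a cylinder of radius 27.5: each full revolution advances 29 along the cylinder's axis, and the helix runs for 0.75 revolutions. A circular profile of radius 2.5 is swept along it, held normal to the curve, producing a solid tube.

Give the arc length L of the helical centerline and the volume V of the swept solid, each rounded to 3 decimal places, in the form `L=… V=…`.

2πR = 2π·27.5 = 172.787596
per-turn = √(172.787596² + 29²) = √(29855.5533 + 841) = √30696.5533 = 175.204319
L = 0.75 × 175.204319 = 131.403239
V = π·2.5² × L = 19.634954 × 131.403239 = 2580.096566

L=131.403 V=2580.097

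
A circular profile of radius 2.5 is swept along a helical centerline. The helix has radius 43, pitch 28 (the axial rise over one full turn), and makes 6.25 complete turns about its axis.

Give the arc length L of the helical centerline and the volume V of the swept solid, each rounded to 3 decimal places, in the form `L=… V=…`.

2πR = 2π·43 = 270.176968
per-turn = √(270.176968² + 28²) = √(72995.5942 + 784) = √73779.5942 = 271.623994
L = 6.25 × 271.623994 = 1697.649963
V = π·2.5² × L = 19.634954 × 1697.649963 = 33333.279074

L=1697.650 V=33333.279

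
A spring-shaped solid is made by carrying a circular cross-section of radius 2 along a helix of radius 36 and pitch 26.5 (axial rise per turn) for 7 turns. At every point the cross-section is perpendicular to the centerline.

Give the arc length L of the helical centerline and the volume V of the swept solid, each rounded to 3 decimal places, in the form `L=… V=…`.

2πR = 2π·36 = 226.194671
per-turn = √(226.194671² + 26.5²) = √(51164.0292 + 702.25) = √51866.2792 = 227.741694
L = 7 × 227.741694 = 1594.191858
V = π·2² × L = 12.566371 × 1594.191858 = 20033.205724

L=1594.192 V=20033.206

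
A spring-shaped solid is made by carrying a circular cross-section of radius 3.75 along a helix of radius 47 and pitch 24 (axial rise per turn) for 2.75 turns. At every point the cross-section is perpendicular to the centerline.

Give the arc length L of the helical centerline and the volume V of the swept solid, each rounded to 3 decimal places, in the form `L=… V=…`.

L=814.779 V=35995.843

2πR = 2π·47 = 295.309709
per-turn = √(295.309709² + 24²) = √(87207.8245 + 576) = √87783.8245 = 296.283352
L = 2.75 × 296.283352 = 814.779217
V = π·3.75² × L = 44.178647 × 814.779217 = 35995.843165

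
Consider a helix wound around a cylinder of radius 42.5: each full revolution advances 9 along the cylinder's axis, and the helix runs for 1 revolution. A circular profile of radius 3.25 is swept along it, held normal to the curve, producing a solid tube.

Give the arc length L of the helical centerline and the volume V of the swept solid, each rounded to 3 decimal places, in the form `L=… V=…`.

L=267.187 V=8866.085

2πR = 2π·42.5 = 267.035376
per-turn = √(267.035376² + 9²) = √(71307.8918 + 81) = √71388.8918 = 267.186998
L = 1 × 267.186998 = 267.186998
V = π·3.25² × L = 33.183072 × 267.186998 = 8866.085494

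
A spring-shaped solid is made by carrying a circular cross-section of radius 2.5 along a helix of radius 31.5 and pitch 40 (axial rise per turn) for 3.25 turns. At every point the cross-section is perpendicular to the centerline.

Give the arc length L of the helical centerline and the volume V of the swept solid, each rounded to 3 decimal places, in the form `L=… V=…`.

2πR = 2π·31.5 = 197.920337
per-turn = √(197.920337² + 40²) = √(39172.4599 + 1600) = √40772.4599 = 201.921915
L = 3.25 × 201.921915 = 656.246225
V = π·2.5² × L = 19.634954 × 656.246225 = 12885.364489

L=656.246 V=12885.364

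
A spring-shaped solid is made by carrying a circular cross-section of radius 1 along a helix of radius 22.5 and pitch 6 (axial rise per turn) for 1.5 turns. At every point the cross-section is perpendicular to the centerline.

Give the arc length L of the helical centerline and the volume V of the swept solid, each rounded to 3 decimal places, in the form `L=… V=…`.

L=212.248 V=666.798

2πR = 2π·22.5 = 141.371669
per-turn = √(141.371669² + 6²) = √(19985.9489 + 36) = √20021.9489 = 141.498936
L = 1.5 × 141.498936 = 212.248404
V = π·1² × L = 3.141593 × 212.248404 = 666.798027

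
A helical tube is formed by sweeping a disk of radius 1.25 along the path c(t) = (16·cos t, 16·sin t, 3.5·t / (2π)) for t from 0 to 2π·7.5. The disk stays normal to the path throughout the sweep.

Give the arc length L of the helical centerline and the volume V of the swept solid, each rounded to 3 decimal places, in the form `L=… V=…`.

2πR = 2π·16 = 100.530965
per-turn = √(100.530965² + 3.5²) = √(10106.4749 + 12.25) = √10118.7249 = 100.591873
L = 7.5 × 100.591873 = 754.439047
V = π·1.25² × L = 4.908739 × 754.439047 = 3703.344013

L=754.439 V=3703.344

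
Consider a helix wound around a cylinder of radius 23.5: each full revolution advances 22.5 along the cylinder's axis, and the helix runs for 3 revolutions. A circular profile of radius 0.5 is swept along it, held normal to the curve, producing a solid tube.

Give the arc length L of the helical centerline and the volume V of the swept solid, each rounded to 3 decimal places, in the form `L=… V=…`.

L=448.078 V=351.920

2πR = 2π·23.5 = 147.654855
per-turn = √(147.654855² + 22.5²) = √(21801.9561 + 506.25) = √22308.2061 = 149.359319
L = 3 × 149.359319 = 448.077956
V = π·0.5² × L = 0.785398 × 448.077956 = 351.919604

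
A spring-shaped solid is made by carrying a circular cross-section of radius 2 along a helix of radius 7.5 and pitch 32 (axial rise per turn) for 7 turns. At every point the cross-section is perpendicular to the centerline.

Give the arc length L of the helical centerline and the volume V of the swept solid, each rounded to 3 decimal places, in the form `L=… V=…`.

2πR = 2π·7.5 = 47.123890
per-turn = √(47.123890² + 32²) = √(2220.6610 + 1024) = √3244.6610 = 56.961926
L = 7 × 56.961926 = 398.733481
V = π·2² × L = 12.566371 × 398.733481 = 5010.632693

L=398.733 V=5010.633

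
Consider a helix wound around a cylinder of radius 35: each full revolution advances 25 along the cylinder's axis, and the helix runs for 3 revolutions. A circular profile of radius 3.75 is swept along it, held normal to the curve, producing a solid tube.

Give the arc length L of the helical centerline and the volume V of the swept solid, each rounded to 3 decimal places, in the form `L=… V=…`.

2πR = 2π·35 = 219.911486
per-turn = √(219.911486² + 25²) = √(48361.0616 + 625) = √48986.0616 = 221.327950
L = 3 × 221.327950 = 663.983851
V = π·3.75² × L = 44.178647 × 663.983851 = 29333.907952

L=663.984 V=29333.908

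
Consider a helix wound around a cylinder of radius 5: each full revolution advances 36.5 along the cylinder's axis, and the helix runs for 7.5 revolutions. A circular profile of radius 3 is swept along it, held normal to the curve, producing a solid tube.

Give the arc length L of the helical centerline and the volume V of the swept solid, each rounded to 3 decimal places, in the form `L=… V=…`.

2πR = 2π·5 = 31.415927
per-turn = √(31.415927² + 36.5²) = √(986.9604 + 1332.25) = √2319.2104 = 48.158181
L = 7.5 × 48.158181 = 361.186361
V = π·3² × L = 28.274334 × 361.186361 = 10212.303760

L=361.186 V=10212.304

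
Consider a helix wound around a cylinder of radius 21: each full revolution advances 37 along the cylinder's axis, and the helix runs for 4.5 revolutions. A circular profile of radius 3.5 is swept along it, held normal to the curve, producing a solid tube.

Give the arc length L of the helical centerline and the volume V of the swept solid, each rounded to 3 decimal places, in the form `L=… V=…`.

L=616.664 V=23732.009

2πR = 2π·21 = 131.946891
per-turn = √(131.946891² + 37²) = √(17409.9822 + 1369) = √18778.9822 = 137.036426
L = 4.5 × 137.036426 = 616.663919
V = π·3.5² × L = 38.484510 × 616.663919 = 23732.008756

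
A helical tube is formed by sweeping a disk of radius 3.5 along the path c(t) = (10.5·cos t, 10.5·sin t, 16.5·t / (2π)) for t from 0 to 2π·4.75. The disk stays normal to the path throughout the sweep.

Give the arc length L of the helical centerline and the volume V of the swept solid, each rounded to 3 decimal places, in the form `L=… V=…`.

L=323.026 V=12431.499

2πR = 2π·10.5 = 65.973446
per-turn = √(65.973446² + 16.5²) = √(4352.4955 + 272.25) = √4624.7455 = 68.005482
L = 4.75 × 68.005482 = 323.026038
V = π·3.5² × L = 38.484510 × 323.026038 = 12431.498794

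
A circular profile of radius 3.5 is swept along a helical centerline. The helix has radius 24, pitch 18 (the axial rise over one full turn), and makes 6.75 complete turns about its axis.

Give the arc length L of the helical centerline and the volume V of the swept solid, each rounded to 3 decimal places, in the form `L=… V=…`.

L=1025.102 V=39450.543

2πR = 2π·24 = 150.796447
per-turn = √(150.796447² + 18²) = √(22739.5685 + 324) = √23063.5685 = 151.866944
L = 6.75 × 151.866944 = 1025.101869
V = π·3.5² × L = 38.484510 × 1025.101869 = 39450.543131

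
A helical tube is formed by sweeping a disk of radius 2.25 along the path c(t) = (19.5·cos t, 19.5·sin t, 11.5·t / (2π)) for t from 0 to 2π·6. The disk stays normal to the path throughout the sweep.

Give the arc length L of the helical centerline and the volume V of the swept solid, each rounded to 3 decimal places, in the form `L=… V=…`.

2πR = 2π·19.5 = 122.522113
per-turn = √(122.522113² + 11.5²) = √(15011.6683 + 132.25) = √15143.9183 = 123.060629
L = 6 × 123.060629 = 738.363771
V = π·2.25² × L = 15.904313 × 738.363771 = 11743.168383

L=738.364 V=11743.168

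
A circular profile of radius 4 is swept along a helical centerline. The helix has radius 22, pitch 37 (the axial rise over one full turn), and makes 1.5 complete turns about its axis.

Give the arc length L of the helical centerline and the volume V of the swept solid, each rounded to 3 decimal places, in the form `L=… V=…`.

L=214.644 V=10789.208

2πR = 2π·22 = 138.230077
per-turn = √(138.230077² + 37²) = √(19107.5541 + 1369) = √20476.5541 = 143.096311
L = 1.5 × 143.096311 = 214.644466
V = π·4² × L = 50.265482 × 214.644466 = 10789.207639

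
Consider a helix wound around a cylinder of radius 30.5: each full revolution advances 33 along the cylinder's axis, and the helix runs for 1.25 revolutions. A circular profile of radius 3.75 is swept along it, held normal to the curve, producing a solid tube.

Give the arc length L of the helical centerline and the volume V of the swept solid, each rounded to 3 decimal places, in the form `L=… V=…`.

L=243.072 V=10738.598

2πR = 2π·30.5 = 191.637152
per-turn = √(191.637152² + 33²) = √(36724.7980 + 1089) = √37813.7980 = 194.457702
L = 1.25 × 194.457702 = 243.072128
V = π·3.75² × L = 44.178647 × 243.072128 = 10738.597657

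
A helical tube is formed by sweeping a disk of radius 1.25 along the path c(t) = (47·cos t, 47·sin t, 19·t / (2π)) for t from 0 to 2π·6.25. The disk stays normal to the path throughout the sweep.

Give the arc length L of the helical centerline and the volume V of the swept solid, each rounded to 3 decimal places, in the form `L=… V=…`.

L=1849.502 V=9078.721

2πR = 2π·47 = 295.309709
per-turn = √(295.309709² + 19²) = √(87207.8245 + 361) = √87568.8245 = 295.920301
L = 6.25 × 295.920301 = 1849.501881
V = π·1.25² × L = 4.908739 × 1849.501881 = 9078.721127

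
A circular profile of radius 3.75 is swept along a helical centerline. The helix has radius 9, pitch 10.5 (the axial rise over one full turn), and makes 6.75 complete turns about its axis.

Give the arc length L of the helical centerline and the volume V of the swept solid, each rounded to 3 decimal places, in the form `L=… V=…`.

L=388.228 V=17151.379

2πR = 2π·9 = 56.548668
per-turn = √(56.548668² + 10.5²) = √(3197.7518 + 110.25) = √3308.0018 = 57.515231
L = 6.75 × 57.515231 = 388.227811
V = π·3.75² × L = 44.178647 × 388.227811 = 17151.379296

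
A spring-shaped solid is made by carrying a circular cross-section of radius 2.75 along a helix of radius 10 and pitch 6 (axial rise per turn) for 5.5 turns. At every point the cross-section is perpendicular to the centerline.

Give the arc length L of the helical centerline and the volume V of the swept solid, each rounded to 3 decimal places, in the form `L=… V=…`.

L=347.147 V=8247.627

2πR = 2π·10 = 62.831853
per-turn = √(62.831853² + 6²) = √(3947.8418 + 36) = √3983.8418 = 63.117682
L = 5.5 × 63.117682 = 347.147250
V = π·2.75² × L = 23.758294 × 347.147250 = 8247.626583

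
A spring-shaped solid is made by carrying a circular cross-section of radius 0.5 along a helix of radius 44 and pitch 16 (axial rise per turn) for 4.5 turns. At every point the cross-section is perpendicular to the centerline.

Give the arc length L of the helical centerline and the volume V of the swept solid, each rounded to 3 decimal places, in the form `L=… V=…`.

L=1246.152 V=978.726

2πR = 2π·44 = 276.460154
per-turn = √(276.460154² + 16²) = √(76430.2165 + 256) = √76686.2165 = 276.922763
L = 4.5 × 276.922763 = 1246.152432
V = π·0.5² × L = 0.785398 × 1246.152432 = 978.725831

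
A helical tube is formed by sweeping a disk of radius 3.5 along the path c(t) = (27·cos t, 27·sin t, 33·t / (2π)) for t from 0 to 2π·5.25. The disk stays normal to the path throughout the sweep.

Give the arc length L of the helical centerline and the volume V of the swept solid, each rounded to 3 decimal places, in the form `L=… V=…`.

2πR = 2π·27 = 169.646003
per-turn = √(169.646003² + 33²) = √(28779.7664 + 1089) = √29868.7664 = 172.825827
L = 5.25 × 172.825827 = 907.335591
V = π·3.5² × L = 38.484510 × 907.335591 = 34918.365634

L=907.336 V=34918.366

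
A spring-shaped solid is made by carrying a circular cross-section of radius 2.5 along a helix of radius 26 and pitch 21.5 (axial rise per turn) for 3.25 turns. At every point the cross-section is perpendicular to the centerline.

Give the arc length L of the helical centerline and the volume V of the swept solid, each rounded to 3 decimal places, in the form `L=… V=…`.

2πR = 2π·26 = 163.362818
per-turn = √(163.362818² + 21.5²) = √(26687.4103 + 462.25) = √27149.6603 = 164.771540
L = 3.25 × 164.771540 = 535.507504
V = π·2.5² × L = 19.634954 × 535.507504 = 10514.665255

L=535.508 V=10514.665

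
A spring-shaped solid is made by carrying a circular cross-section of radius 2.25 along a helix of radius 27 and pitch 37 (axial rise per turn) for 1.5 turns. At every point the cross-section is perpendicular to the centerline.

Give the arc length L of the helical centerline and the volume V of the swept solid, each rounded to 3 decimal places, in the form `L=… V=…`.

L=260.451 V=4142.294

2πR = 2π·27 = 169.646003
per-turn = √(169.646003² + 37²) = √(28779.7664 + 1369) = √30148.7664 = 173.634001
L = 1.5 × 173.634001 = 260.451002
V = π·2.25² × L = 15.904313 × 260.451002 = 4142.294208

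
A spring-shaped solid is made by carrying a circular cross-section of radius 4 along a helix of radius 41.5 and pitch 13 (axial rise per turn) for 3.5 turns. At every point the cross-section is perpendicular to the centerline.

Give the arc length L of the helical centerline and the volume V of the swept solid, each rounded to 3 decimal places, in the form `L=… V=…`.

2πR = 2π·41.5 = 260.752190
per-turn = √(260.752190² + 13²) = √(67991.7047 + 169) = √68160.7047 = 261.076052
L = 3.5 × 261.076052 = 913.766181
V = π·4² × L = 50.265482 × 913.766181 = 45930.897921

L=913.766 V=45930.898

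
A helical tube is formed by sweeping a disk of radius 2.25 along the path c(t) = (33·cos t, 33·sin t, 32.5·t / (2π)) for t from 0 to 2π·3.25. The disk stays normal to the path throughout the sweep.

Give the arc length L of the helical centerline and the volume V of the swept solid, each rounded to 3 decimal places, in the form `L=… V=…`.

2πR = 2π·33 = 207.345115
per-turn = √(207.345115² + 32.5²) = √(42991.9968 + 1056.25) = √44048.2468 = 209.876742
L = 3.25 × 209.876742 = 682.099411
V = π·2.25² × L = 15.904313 × 682.099411 = 10848.322400

L=682.099 V=10848.322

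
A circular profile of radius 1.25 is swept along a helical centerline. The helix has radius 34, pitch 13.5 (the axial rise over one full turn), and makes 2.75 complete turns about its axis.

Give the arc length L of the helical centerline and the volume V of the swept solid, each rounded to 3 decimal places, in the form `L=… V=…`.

L=588.650 V=2889.527

2πR = 2π·34 = 213.628300
per-turn = √(213.628300² + 13.5²) = √(45637.0508 + 182.25) = √45819.3008 = 214.054434
L = 2.75 × 214.054434 = 588.649694
V = π·1.25² × L = 4.908739 × 588.649694 = 2889.527427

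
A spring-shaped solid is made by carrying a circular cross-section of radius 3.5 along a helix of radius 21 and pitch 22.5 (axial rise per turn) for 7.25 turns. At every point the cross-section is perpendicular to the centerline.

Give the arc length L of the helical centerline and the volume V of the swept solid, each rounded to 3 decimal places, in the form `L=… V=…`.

L=970.424 V=37346.277

2πR = 2π·21 = 131.946891
per-turn = √(131.946891² + 22.5²) = √(17409.9822 + 506.25) = √17916.2322 = 133.851530
L = 7.25 × 133.851530 = 970.423595
V = π·3.5² × L = 38.484510 × 970.423595 = 37346.276540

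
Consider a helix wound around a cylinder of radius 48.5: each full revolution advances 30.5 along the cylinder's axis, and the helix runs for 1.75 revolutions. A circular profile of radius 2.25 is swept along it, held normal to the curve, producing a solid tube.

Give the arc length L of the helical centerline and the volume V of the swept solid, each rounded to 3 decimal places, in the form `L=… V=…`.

2πR = 2π·48.5 = 304.734487
per-turn = √(304.734487² + 30.5²) = √(92863.1078 + 930.25) = √93793.3578 = 306.257013
L = 1.75 × 306.257013 = 535.949772
V = π·2.25² × L = 15.904313 × 535.949772 = 8523.912826

L=535.950 V=8523.913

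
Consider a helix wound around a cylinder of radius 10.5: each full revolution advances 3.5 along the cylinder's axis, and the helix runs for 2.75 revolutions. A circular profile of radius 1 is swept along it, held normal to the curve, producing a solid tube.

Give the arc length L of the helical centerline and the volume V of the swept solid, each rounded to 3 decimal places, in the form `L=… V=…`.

L=181.682 V=570.771

2πR = 2π·10.5 = 65.973446
per-turn = √(65.973446² + 3.5²) = √(4352.4955 + 12.25) = √4364.7455 = 66.066221
L = 2.75 × 66.066221 = 181.682107
V = π·1² × L = 3.141593 × 181.682107 = 570.771174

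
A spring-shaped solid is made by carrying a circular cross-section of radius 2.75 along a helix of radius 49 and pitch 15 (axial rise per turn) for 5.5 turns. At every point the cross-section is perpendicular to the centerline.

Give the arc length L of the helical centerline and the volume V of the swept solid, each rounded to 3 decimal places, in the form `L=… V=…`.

L=1695.327 V=40278.078

2πR = 2π·49 = 307.876080
per-turn = √(307.876080² + 15²) = √(94787.6807 + 225) = √95012.6807 = 308.241270
L = 5.5 × 308.241270 = 1695.326986
V = π·2.75² × L = 23.758294 × 1695.326986 = 40278.077715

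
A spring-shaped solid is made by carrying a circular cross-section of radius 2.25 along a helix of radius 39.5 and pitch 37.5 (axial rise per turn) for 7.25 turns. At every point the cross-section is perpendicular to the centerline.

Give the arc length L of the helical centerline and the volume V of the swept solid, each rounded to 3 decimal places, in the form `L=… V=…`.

2πR = 2π·39.5 = 248.185820
per-turn = √(248.185820² + 37.5²) = √(61596.2011 + 1406.25) = √63002.4511 = 251.002891
L = 7.25 × 251.002891 = 1819.770957
V = π·2.25² × L = 15.904313 × 1819.770957 = 28942.206533

L=1819.771 V=28942.207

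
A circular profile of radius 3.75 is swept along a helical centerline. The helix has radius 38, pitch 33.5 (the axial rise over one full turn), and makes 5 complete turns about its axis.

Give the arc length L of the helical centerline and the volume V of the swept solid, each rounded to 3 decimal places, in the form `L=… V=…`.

L=1205.499 V=53257.301

2πR = 2π·38 = 238.761042
per-turn = √(238.761042² + 33.5²) = √(57006.8350 + 1122.25) = √58129.0850 = 241.099741
L = 5 × 241.099741 = 1205.498704
V = π·3.75² × L = 44.178647 × 1205.498704 = 53257.301334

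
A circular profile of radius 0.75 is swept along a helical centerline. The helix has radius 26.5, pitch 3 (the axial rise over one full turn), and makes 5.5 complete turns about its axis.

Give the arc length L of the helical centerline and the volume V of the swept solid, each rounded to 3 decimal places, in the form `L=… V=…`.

2πR = 2π·26.5 = 166.504411
per-turn = √(166.504411² + 3²) = √(27723.7188 + 9) = √27732.7188 = 166.531435
L = 5.5 × 166.531435 = 915.922891
V = π·0.75² × L = 1.767146 × 915.922891 = 1618.569352

L=915.923 V=1618.569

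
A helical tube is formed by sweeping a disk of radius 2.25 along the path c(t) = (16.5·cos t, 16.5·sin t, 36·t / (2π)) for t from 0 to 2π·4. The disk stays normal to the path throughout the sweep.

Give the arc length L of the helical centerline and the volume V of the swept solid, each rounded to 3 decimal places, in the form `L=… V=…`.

2πR = 2π·16.5 = 103.672558
per-turn = √(103.672558² + 36²) = √(10747.9992 + 1296) = √12043.9992 = 109.745156
L = 4 × 109.745156 = 438.980623
V = π·2.25² × L = 15.904313 × 438.980623 = 6981.685140

L=438.981 V=6981.685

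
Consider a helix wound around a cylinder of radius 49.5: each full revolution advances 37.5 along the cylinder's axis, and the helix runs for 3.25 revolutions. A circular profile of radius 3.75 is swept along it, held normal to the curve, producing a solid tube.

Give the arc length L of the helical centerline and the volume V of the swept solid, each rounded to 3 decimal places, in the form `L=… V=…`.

2πR = 2π·49.5 = 311.017673
per-turn = √(311.017673² + 37.5²) = √(96731.9927 + 1406.25) = √98138.2427 = 313.270239
L = 3.25 × 313.270239 = 1018.128277
V = π·3.75² × L = 44.178647 × 1018.128277 = 44979.529446

L=1018.128 V=44979.529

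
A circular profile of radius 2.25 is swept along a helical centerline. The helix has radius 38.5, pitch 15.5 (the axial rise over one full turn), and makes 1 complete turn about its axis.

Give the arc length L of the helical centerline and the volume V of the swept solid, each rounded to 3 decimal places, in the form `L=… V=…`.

2πR = 2π·38.5 = 241.902634
per-turn = √(241.902634² + 15.5²) = √(58516.8845 + 240.25) = √58757.1345 = 242.398710
L = 1 × 242.398710 = 242.398710
V = π·2.25² × L = 15.904313 × 242.398710 = 3855.184904

L=242.399 V=3855.185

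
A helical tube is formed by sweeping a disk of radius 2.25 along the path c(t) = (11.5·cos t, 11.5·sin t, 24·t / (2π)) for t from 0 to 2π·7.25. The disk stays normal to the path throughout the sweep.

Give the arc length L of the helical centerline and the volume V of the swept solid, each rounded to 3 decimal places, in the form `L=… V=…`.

L=552.002 V=8779.208

2πR = 2π·11.5 = 72.256631
per-turn = √(72.256631² + 24²) = √(5221.0207 + 576) = √5797.0207 = 76.138169
L = 7.25 × 76.138169 = 552.001723
V = π·2.25² × L = 15.904313 × 552.001723 = 8779.208071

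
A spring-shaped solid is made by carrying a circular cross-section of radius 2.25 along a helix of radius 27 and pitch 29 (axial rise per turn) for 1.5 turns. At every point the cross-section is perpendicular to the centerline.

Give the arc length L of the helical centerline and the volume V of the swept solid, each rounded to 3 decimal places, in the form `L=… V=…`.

L=258.160 V=4105.862

2πR = 2π·27 = 169.646003
per-turn = √(169.646003² + 29²) = √(28779.7664 + 841) = √29620.7664 = 172.106846
L = 1.5 × 172.106846 = 258.160269
V = π·2.25² × L = 15.904313 × 258.160269 = 4105.861673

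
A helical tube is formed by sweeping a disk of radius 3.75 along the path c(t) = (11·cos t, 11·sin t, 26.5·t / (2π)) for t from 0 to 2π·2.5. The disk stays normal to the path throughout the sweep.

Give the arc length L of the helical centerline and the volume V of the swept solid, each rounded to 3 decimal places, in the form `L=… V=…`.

L=185.053 V=8175.391

2πR = 2π·11 = 69.115038
per-turn = √(69.115038² + 26.5²) = √(4776.8885 + 702.25) = √5479.1385 = 74.021203
L = 2.5 × 74.021203 = 185.053008
V = π·3.75² × L = 44.178647 × 185.053008 = 8175.391465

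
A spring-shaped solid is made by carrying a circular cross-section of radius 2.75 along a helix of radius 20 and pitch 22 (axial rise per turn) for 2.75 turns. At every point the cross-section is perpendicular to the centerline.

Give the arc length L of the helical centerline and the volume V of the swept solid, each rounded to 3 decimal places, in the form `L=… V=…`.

L=350.831 V=8335.149

2πR = 2π·20 = 125.663706
per-turn = √(125.663706² + 22²) = √(15791.3670 + 484) = √16275.3670 = 127.574947
L = 2.75 × 127.574947 = 350.831104
V = π·2.75² × L = 23.758294 × 350.831104 = 8335.148659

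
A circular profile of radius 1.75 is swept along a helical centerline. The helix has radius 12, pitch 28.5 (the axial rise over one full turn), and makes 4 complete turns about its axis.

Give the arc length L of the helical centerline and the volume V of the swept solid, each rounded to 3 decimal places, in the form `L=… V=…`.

2πR = 2π·12 = 75.398224
per-turn = √(75.398224² + 28.5²) = √(5684.8921 + 812.25) = √6497.1421 = 80.604852
L = 4 × 80.604852 = 322.419407
V = π·1.75² × L = 9.621128 × 322.419407 = 3102.038226

L=322.419 V=3102.038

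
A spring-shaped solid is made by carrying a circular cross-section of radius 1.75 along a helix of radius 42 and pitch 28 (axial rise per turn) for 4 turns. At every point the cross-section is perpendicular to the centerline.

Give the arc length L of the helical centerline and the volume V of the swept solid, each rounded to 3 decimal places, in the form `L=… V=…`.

L=1061.500 V=10212.830

2πR = 2π·42 = 263.893783
per-turn = √(263.893783² + 28²) = √(69639.9287 + 784) = √70423.9287 = 265.375072
L = 4 × 265.375072 = 1061.500287
V = π·1.75² × L = 9.621128 × 1061.500287 = 10212.829600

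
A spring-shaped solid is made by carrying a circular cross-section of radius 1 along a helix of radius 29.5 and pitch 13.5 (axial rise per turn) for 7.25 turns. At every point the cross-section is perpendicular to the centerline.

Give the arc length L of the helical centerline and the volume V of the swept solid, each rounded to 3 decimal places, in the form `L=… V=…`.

L=1347.376 V=4232.906

2πR = 2π·29.5 = 185.353967
per-turn = √(185.353967² + 13.5²) = √(34356.0929 + 182.25) = √34538.3429 = 185.844943
L = 7.25 × 185.844943 = 1347.375838
V = π·1² × L = 3.141593 × 1347.375838 = 4232.906035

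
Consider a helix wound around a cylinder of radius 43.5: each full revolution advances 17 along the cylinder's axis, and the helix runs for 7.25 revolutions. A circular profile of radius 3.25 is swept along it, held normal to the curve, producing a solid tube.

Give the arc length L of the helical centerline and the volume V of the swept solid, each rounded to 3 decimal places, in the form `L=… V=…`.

L=1985.389 V=65881.302

2πR = 2π·43.5 = 273.318561
per-turn = √(273.318561² + 17²) = √(74703.0357 + 289) = √74992.0357 = 273.846738
L = 7.25 × 273.846738 = 1985.388848
V = π·3.25² × L = 33.183072 × 1985.388848 = 65881.301887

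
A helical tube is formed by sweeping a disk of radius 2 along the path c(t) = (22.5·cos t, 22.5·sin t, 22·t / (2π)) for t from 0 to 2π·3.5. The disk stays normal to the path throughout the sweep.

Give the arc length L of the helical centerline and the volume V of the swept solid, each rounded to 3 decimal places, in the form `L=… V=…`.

2πR = 2π·22.5 = 141.371669
per-turn = √(141.371669² + 22²) = √(19985.9489 + 484) = √20469.9489 = 143.073229
L = 3.5 × 143.073229 = 500.756302
V = π·2² × L = 12.566371 × 500.756302 = 6292.689281

L=500.756 V=6292.689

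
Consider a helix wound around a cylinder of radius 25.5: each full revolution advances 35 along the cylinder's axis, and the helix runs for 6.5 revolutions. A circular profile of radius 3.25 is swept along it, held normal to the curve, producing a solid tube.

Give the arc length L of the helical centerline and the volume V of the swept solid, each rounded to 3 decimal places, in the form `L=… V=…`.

L=1065.997 V=35373.051

2πR = 2π·25.5 = 160.221225
per-turn = √(160.221225² + 35²) = √(25670.8410 + 1225) = √26895.8410 = 163.999515
L = 6.5 × 163.999515 = 1065.996850
V = π·3.25² × L = 33.183072 × 1065.996850 = 35373.050656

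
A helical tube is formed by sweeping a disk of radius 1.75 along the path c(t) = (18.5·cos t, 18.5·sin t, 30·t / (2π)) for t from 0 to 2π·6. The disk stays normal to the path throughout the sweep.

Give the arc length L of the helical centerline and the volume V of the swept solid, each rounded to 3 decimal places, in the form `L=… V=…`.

2πR = 2π·18.5 = 116.238928
per-turn = √(116.238928² + 30²) = √(13511.4884 + 900) = √14411.4884 = 120.047859
L = 6 × 120.047859 = 720.287153
V = π·1.75² × L = 9.621128 × 720.287153 = 6929.974540

L=720.287 V=6929.975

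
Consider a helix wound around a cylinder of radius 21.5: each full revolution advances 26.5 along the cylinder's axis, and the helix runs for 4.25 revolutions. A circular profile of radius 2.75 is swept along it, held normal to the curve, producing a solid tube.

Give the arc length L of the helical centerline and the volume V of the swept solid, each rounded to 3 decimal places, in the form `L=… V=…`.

2πR = 2π·21.5 = 135.088484
per-turn = √(135.088484² + 26.5²) = √(18248.8985 + 702.25) = √18951.1485 = 137.663171
L = 4.25 × 137.663171 = 585.068475
V = π·2.75² × L = 23.758294 × 585.068475 = 13900.229099

L=585.068 V=13900.229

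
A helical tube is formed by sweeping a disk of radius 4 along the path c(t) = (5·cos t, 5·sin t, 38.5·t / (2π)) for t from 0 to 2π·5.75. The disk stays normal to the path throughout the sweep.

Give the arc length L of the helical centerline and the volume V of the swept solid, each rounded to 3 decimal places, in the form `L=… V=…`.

2πR = 2π·5 = 31.415927
per-turn = √(31.415927² + 38.5²) = √(986.9604 + 1482.25) = √2469.2104 = 49.691151
L = 5.75 × 49.691151 = 285.724115
V = π·4² × L = 50.265482 × 285.724115 = 14362.060515

L=285.724 V=14362.061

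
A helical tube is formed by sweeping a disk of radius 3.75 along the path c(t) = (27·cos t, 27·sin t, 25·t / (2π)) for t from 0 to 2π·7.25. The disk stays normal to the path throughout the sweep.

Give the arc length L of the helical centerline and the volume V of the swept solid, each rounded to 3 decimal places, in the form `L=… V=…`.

L=1243.217 V=54923.636

2πR = 2π·27 = 169.646003
per-turn = √(169.646003² + 25²) = √(28779.7664 + 625) = √29404.7664 = 171.478181
L = 7.25 × 171.478181 = 1243.216810
V = π·3.75² × L = 44.178647 × 1243.216810 = 54923.636192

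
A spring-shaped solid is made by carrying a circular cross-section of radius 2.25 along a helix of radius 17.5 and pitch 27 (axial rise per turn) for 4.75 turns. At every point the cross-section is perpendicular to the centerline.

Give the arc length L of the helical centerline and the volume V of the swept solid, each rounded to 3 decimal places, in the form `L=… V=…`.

L=537.805 V=8553.426

2πR = 2π·17.5 = 109.955743
per-turn = √(109.955743² + 27²) = √(12090.2654 + 729) = √12819.2654 = 113.222195
L = 4.75 × 113.222195 = 537.805425
V = π·2.25² × L = 15.904313 × 537.805425 = 8553.425713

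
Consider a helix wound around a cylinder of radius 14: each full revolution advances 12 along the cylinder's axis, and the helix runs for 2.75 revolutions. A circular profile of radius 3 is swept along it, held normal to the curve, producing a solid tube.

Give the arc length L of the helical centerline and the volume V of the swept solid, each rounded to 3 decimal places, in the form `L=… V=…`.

2πR = 2π·14 = 87.964594
per-turn = √(87.964594² + 12²) = √(7737.7699 + 144) = √7881.7699 = 88.779332
L = 2.75 × 88.779332 = 244.143164
V = π·3² × L = 28.274334 × 244.143164 = 6902.985332

L=244.143 V=6902.985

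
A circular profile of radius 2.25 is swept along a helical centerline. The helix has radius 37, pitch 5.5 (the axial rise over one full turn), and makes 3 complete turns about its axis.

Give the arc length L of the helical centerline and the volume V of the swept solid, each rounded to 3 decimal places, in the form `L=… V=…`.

L=697.629 V=11095.305

2πR = 2π·37 = 232.477856
per-turn = √(232.477856² + 5.5²) = √(54045.9537 + 30.25) = √54076.2037 = 232.542907
L = 3 × 232.542907 = 697.628722
V = π·2.25² × L = 15.904313 × 697.628722 = 11095.305414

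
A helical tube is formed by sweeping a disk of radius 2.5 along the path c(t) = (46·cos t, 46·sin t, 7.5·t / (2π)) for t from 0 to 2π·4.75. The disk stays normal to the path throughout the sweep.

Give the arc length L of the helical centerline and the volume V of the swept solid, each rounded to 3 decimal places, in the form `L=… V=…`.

2πR = 2π·46 = 289.026524
per-turn = √(289.026524² + 7.5²) = √(83536.3317 + 56.25) = √83592.5817 = 289.123817
L = 4.75 × 289.123817 = 1373.338132
V = π·2.5² × L = 19.634954 × 1373.338132 = 26965.431156

L=1373.338 V=26965.431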